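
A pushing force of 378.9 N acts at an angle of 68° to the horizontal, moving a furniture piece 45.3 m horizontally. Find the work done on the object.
W = F·d·cosθ = (378.9)(45.3)cos(68°) = 6430 J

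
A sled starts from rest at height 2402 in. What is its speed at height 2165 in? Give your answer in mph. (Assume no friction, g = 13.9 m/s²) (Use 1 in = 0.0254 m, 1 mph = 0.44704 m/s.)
Convert to SI: h₁−h₂ = 6.0198 m
mgh₁ = mgh₂ + ½mv² ⇒ v = √(2g(h₁−h₂)) = √(2·13.9·6.0198) = 12.9364 m/s = 28.94 mph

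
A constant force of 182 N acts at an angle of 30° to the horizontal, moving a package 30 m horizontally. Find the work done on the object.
W = F·d·cosθ = (182)(30)cos(30°) = 4728 J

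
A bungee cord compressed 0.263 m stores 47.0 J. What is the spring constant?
k = 2·PE/x² = 2·47.0/(0.263)² = 1359 N/m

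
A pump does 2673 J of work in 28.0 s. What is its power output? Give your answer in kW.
P = W/t = 2673.0/28.0 = 95.4643 W = 0.09546 kW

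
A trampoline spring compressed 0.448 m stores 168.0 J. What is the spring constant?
k = 2·PE/x² = 2·168.0/(0.448)² = 1674 N/m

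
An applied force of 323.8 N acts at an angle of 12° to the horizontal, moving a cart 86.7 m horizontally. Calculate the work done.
W = F·d·cosθ = (323.8)(86.7)cos(12°) = 27460 J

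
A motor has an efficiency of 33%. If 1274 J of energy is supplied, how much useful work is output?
W_out = η·W_in = 0.33·1274 = 420.42 J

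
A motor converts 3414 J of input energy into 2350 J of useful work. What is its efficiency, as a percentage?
η = W_out/W_in = 2350/3414 = 68.83%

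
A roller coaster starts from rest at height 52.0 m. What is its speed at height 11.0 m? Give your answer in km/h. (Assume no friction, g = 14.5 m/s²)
mgh₁ = mgh₂ + ½mv² ⇒ v = √(2g(h₁−h₂)) = √(2·14.5·41.0) = 34.4819 m/s = 124.1 km/h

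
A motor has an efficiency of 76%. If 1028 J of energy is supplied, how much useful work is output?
W_out = η·W_in = 0.76·1028 = 781.28 J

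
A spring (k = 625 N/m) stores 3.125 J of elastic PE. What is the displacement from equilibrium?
x = √(2·PE/k) = √(2·3.125/625) = 0.1 m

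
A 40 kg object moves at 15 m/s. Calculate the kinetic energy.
KE = ½mv² = ½(40)(15)² = 4500.0 J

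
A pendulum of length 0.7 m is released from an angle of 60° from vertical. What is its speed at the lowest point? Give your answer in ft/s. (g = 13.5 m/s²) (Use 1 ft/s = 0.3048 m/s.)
h = L(1 − cosθ) = 0.7(1 − cos60°) = 0.35 m
v = √(2gh) = √(2·13.5·0.35) = 3.07409 m/s = 10.09 ft/s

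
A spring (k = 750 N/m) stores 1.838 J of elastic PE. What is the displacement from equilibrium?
x = √(2·PE/k) = √(2·1.838/750) = 0.07001 m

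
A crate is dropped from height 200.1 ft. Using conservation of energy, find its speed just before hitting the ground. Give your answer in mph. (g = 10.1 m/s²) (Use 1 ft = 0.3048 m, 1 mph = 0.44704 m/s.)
Convert to SI: h = 60.9905 m
mgh = ½mv² ⇒ v = √(2gh) = √(2·10.1·60.9905) = 35.1 m/s = 78.52 mph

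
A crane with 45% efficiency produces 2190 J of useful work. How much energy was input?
W_in = W_out/η = 2190/0.45 = 4867 J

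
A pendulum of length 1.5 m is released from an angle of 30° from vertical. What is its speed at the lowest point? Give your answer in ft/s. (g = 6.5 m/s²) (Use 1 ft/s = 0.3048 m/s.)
h = L(1 − cosθ) = 1.5(1 − cos30°) = 0.200962 m
v = √(2gh) = √(2·6.5·0.200962) = 1.61632 m/s = 5.303 ft/s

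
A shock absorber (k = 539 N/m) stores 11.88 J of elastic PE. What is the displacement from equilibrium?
x = √(2·PE/k) = √(2·11.88/539) = 0.21 m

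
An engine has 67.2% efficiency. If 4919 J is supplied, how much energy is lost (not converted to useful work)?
W_lost = W_in(1 − η) = 4919·(1 − 0.672) = 1613 J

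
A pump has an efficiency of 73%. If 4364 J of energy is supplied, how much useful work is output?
W_out = η·W_in = 0.73·4364 = 3185.72 J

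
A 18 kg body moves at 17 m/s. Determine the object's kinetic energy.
KE = ½mv² = ½(18)(17)² = 2601.0 J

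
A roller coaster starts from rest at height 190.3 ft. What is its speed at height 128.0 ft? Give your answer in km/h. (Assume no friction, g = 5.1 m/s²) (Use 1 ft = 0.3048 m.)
Convert to SI: h₁−h₂ = 18.989 m
mgh₁ = mgh₂ + ½mv² ⇒ v = √(2g(h₁−h₂)) = √(2·5.1·18.989) = 13.9172 m/s = 50.1 km/h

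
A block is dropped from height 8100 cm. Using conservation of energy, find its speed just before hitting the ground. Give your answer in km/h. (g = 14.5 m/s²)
Convert to SI: h = 81.0 m
mgh = ½mv² ⇒ v = √(2gh) = √(2·14.5·81.0) = 48.4665 m/s = 174.5 km/h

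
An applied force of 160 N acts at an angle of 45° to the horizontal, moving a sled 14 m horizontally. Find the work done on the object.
W = F·d·cosθ = (160)(14)cos(45°) = 1584 J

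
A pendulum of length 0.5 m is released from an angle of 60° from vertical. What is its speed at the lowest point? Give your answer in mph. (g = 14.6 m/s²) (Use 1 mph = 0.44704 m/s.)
h = L(1 − cosθ) = 0.5(1 − cos60°) = 0.25 m
v = √(2gh) = √(2·14.6·0.25) = 2.70185 m/s = 6.044 mph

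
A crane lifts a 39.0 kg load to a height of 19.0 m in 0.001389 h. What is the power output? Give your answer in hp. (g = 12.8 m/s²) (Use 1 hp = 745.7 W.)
Convert to SI: m = 39.0 kg, h = 19.0 m, t = 5.0004 s
P = mgh/t = (39.0)(12.8)(19.0)/5.0004 = 1896.81 W = 2.544 hp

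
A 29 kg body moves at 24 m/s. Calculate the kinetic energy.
KE = ½mv² = ½(29)(24)² = 8352.0 J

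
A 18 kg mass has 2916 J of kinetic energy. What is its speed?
v = √(2·KE/m) = √(2·2916/18) = 18.0 m/s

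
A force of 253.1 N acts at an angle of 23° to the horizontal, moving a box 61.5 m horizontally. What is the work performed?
W = F·d·cosθ = (253.1)(61.5)cos(23°) = 14330 J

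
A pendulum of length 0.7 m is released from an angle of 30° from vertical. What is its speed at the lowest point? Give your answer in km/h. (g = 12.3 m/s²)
h = L(1 − cosθ) = 0.7(1 − cos30°) = 0.0937822 m
v = √(2gh) = √(2·12.3·0.0937822) = 1.5189 m/s = 5.468 km/h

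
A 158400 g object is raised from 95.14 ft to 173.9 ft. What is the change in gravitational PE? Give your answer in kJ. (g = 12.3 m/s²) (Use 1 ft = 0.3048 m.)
Convert to SI: m = 158.4 kg, Δh = 24.006 m
ΔPE = mgΔh = (158.4)(12.3)(24.006) = 46771.5 J = 46.77 kJ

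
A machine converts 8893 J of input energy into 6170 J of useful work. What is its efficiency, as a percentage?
η = W_out/W_in = 6170/8893 = 69.38%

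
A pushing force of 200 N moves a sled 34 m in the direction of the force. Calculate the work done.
W = F·d = (200)(34) = 6800 J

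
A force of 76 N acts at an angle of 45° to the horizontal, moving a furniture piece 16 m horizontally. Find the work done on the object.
W = F·d·cosθ = (76)(16)cos(45°) = 859.8 J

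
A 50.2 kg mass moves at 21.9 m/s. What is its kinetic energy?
KE = ½mv² = ½(50.2)(21.9)² = 12040 J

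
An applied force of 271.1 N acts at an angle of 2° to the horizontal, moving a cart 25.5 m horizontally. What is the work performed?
W = F·d·cosθ = (271.1)(25.5)cos(2°) = 6909 J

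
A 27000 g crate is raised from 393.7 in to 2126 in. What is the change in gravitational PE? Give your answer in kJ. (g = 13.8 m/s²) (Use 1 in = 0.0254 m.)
Convert to SI: m = 27.0 kg, Δh = 44.0004 m
ΔPE = mgΔh = (27.0)(13.8)(44.0004) = 16394.6 J = 16.39 kJ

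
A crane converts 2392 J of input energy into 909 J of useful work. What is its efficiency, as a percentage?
η = W_out/W_in = 909/2392 = 38.0%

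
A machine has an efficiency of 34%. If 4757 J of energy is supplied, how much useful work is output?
W_out = η·W_in = 0.34·4757 = 1617.38 J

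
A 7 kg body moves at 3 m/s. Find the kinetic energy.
KE = ½mv² = ½(7)(3)² = 31.5 J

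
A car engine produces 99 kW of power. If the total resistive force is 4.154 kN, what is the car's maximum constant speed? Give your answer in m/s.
Convert to SI: F = 4154.0 N
P = Fv ⇒ v = P/F = 99000 W/4154.0 N = 23.83 m/s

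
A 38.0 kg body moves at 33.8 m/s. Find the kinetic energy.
KE = ½mv² = ½(38.0)(33.8)² = 21710 J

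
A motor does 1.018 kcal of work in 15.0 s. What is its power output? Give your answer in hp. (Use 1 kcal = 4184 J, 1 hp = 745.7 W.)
Convert to SI: W = 4259.31 J, t = 15.0 s
P = W/t = 4259.31/15.0 = 283.954 W = 0.3808 hp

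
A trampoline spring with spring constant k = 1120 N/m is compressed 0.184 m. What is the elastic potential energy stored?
PE = ½kx² = ½(1120)(0.184)² = 18.96 J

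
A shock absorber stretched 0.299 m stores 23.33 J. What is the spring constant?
k = 2·PE/x² = 2·23.33/(0.299)² = 521.9 N/m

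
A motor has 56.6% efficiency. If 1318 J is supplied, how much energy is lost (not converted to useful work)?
W_lost = W_in(1 − η) = 1318·(1 − 0.566) = 572.0 J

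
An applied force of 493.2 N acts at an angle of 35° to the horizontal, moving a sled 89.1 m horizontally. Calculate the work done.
W = F·d·cosθ = (493.2)(89.1)cos(35°) = 36000 J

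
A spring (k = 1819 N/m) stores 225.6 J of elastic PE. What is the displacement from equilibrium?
x = √(2·PE/k) = √(2·225.6/1819) = 0.498 m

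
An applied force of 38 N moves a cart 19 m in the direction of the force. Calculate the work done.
W = F·d = (38)(19) = 722.0 J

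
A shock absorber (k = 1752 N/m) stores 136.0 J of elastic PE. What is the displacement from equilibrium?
x = √(2·PE/k) = √(2·136.0/1752) = 0.394 m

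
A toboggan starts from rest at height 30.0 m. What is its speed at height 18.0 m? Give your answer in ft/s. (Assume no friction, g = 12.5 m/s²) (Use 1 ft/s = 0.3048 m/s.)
mgh₁ = mgh₂ + ½mv² ⇒ v = √(2g(h₁−h₂)) = √(2·12.5·12.0) = 17.3205 m/s = 56.83 ft/s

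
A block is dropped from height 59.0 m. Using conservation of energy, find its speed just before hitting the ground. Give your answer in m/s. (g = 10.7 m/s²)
mgh = ½mv² ⇒ v = √(2gh) = √(2·10.7·59.0) = 35.53 m/s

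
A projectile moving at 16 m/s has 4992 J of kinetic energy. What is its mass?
m = 2·KE/v² = 2·4992/(16)² = 39.0 kg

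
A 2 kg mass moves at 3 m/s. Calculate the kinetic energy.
KE = ½mv² = ½(2)(3)² = 9.0 J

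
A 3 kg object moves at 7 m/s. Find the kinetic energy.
KE = ½mv² = ½(3)(7)² = 73.5 J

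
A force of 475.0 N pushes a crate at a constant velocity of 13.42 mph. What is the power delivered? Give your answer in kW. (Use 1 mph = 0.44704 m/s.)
Convert to SI: F = 475.0 N, v = 5.99928 m/s
P = Fv = (475.0)(5.99928) = 2849.66 W = 2.85 kW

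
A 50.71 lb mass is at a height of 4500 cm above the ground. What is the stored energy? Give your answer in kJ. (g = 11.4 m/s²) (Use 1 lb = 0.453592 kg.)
Convert to SI: m = 23.0017 kg, h = 45.0 m
PE = mgh = (23.0017)(11.4)(45.0) = 11799.8 J = 11.8 kJ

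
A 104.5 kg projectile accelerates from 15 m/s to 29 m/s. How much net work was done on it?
W = ΔKE = ½m(v₂² − v₁²) = ½(104.5)(29² − 15²) = 32186.0 J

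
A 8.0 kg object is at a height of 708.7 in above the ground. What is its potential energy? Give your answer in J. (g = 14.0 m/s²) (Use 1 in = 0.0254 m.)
Convert to SI: m = 8.0 kg, h = 18.001 m
PE = mgh = (8.0)(14.0)(18.001) = 2016 J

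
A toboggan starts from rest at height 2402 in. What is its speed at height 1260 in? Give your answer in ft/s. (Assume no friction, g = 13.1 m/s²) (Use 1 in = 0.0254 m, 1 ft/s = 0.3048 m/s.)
Convert to SI: h₁−h₂ = 29.0068 m
mgh₁ = mgh₂ + ½mv² ⇒ v = √(2g(h₁−h₂)) = √(2·13.1·29.0068) = 27.5677 m/s = 90.45 ft/s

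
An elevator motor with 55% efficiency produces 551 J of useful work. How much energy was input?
W_in = W_out/η = 551/0.55 = 1002 J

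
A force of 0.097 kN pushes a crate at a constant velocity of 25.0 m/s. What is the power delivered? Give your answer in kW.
Convert to SI: F = 97.0 N, v = 25.0 m/s
P = Fv = (97.0)(25.0) = 2425.0 W = 2.425 kW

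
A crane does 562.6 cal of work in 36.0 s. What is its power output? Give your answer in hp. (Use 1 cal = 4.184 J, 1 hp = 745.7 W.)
Convert to SI: W = 2353.92 J, t = 36.0 s
P = W/t = 2353.92/36.0 = 65.3866 W = 0.08768 hp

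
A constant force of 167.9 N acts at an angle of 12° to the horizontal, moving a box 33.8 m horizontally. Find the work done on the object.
W = F·d·cosθ = (167.9)(33.8)cos(12°) = 5551 J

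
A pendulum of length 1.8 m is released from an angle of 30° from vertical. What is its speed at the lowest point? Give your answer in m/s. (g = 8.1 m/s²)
h = L(1 − cosθ) = 1.8(1 − cos30°) = 0.241154 m
v = √(2gh) = √(2·8.1·0.241154) = 1.977 m/s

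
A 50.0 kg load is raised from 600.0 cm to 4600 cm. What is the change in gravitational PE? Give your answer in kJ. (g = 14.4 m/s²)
Convert to SI: m = 50.0 kg, Δh = 40.0 m
ΔPE = mgΔh = (50.0)(14.4)(40.0) = 28800.0 J = 28.8 kJ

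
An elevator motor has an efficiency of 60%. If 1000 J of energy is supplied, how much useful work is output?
W_out = η·W_in = 0.6·1000 = 600.0 J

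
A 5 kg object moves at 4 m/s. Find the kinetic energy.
KE = ½mv² = ½(5)(4)² = 40.0 J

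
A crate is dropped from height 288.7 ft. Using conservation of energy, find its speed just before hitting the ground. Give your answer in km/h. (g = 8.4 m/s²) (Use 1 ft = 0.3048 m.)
Convert to SI: h = 87.9958 m
mgh = ½mv² ⇒ v = √(2gh) = √(2·8.4·87.9958) = 38.449 m/s = 138.4 km/h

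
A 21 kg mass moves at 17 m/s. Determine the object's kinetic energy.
KE = ½mv² = ½(21)(17)² = 3034.5 J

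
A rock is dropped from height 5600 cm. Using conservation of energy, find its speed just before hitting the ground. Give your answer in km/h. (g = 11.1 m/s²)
Convert to SI: h = 56.0 m
mgh = ½mv² ⇒ v = √(2gh) = √(2·11.1·56.0) = 35.259 m/s = 126.9 km/h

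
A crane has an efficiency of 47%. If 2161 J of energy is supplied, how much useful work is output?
W_out = η·W_in = 0.47·2161 = 1015.67 J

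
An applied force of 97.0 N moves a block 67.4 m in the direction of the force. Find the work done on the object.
W = F·d = (97.0)(67.4) = 6538 J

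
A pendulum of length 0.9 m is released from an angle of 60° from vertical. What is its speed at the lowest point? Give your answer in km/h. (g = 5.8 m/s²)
h = L(1 − cosθ) = 0.9(1 − cos60°) = 0.45 m
v = √(2gh) = √(2·5.8·0.45) = 2.28473 m/s = 8.225 km/h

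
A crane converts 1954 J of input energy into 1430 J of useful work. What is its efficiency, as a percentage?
η = W_out/W_in = 1430/1954 = 73.18%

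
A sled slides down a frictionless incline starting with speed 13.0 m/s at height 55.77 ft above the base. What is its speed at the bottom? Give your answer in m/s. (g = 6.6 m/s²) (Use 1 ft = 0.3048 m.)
Convert to SI: v₀ = 13.0 m/s, h = 16.9987 m
½mv₀² + mgh = ½mv² ⇒ v = √(v₀² + 2gh) = √(13.0² + 2·6.6·16.9987) = 19.83 m/s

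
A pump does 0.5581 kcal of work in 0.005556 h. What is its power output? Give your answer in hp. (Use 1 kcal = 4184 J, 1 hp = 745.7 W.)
Convert to SI: W = 2335.09 J, t = 20.0016 s
P = W/t = 2335.09/20.0016 = 116.745 W = 0.1566 hp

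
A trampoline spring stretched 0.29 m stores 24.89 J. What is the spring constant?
k = 2·PE/x² = 2·24.89/(0.29)² = 591.9 N/m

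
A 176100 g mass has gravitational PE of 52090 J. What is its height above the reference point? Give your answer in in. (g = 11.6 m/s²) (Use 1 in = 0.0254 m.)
Convert to SI: m = 176.1 kg, PE = 52090.0 J
h = PE/(mg) = 52090.0/(176.1·11.6) = 25.4998 m = 1004 in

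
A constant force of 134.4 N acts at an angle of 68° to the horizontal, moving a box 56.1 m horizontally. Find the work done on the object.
W = F·d·cosθ = (134.4)(56.1)cos(68°) = 2824 J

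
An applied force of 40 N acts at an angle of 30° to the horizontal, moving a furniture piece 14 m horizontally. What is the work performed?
W = F·d·cosθ = (40)(14)cos(30°) = 485.0 J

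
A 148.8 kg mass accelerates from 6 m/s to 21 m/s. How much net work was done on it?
W = ΔKE = ½m(v₂² − v₁²) = ½(148.8)(21² − 6²) = 30132.0 J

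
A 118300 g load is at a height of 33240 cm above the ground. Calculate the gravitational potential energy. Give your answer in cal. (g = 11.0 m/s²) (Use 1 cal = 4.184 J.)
Convert to SI: m = 118.3 kg, h = 332.4 m
PE = mgh = (118.3)(11.0)(332.4) = 432552 J = 103400 cal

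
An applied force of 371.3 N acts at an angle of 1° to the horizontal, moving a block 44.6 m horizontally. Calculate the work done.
W = F·d·cosθ = (371.3)(44.6)cos(1°) = 16560 J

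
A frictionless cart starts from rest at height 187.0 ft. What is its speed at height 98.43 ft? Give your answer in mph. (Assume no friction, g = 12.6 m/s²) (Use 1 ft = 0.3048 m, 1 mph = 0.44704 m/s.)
Convert to SI: h₁−h₂ = 26.9961 m
mgh₁ = mgh₂ + ½mv² ⇒ v = √(2g(h₁−h₂)) = √(2·12.6·26.9961) = 26.0826 m/s = 58.35 mph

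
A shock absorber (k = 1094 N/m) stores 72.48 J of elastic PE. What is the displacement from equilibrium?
x = √(2·PE/k) = √(2·72.48/1094) = 0.364 m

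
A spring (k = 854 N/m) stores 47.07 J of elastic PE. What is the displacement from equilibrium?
x = √(2·PE/k) = √(2·47.07/854) = 0.332 m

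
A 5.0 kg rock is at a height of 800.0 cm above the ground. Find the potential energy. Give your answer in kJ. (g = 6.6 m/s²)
Convert to SI: m = 5.0 kg, h = 8.0 m
PE = mgh = (5.0)(6.6)(8.0) = 264.0 J = 0.264 kJ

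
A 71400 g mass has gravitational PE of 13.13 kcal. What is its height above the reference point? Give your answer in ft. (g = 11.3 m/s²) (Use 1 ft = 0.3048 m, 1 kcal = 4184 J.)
Convert to SI: m = 71.4 kg, PE = 54935.9 J
h = PE/(mg) = 54935.9/(71.4·11.3) = 68.0894 m = 223.4 ft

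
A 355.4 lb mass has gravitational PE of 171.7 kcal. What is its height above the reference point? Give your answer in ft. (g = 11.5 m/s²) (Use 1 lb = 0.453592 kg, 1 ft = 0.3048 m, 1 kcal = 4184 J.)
Convert to SI: m = 161.207 kg, PE = 718393 J
h = PE/(mg) = 718393/(161.207·11.5) = 387.509 m = 1271 ft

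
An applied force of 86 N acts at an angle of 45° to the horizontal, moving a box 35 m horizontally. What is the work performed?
W = F·d·cosθ = (86)(35)cos(45°) = 2128 J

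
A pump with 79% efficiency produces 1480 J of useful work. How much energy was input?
W_in = W_out/η = 1480/0.79 = 1873 J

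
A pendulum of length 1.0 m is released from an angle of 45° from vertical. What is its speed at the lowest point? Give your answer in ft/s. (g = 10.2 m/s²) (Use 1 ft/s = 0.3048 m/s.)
h = L(1 − cosθ) = 1.0(1 − cos45°) = 0.292893 m
v = √(2gh) = √(2·10.2·0.292893) = 2.44439 m/s = 8.02 ft/s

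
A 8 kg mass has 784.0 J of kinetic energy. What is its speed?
v = √(2·KE/m) = √(2·784.0/8) = 14.0 m/s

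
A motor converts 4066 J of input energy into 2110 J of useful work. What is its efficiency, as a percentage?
η = W_out/W_in = 2110/4066 = 51.89%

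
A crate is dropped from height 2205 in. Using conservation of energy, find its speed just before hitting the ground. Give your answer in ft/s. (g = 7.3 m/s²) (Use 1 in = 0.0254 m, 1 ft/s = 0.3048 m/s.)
Convert to SI: h = 56.007 m
mgh = ½mv² ⇒ v = √(2gh) = √(2·7.3·56.007) = 28.5955 m/s = 93.82 ft/s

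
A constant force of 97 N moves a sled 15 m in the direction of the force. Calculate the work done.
W = F·d = (97)(15) = 1455 J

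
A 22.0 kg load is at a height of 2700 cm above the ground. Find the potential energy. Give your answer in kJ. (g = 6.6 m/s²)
Convert to SI: m = 22.0 kg, h = 27.0 m
PE = mgh = (22.0)(6.6)(27.0) = 3920.4 J = 3.92 kJ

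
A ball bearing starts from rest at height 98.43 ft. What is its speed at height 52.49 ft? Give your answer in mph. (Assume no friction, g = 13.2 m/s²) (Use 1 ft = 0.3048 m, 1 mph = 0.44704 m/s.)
Convert to SI: h₁−h₂ = 14.0025 m
mgh₁ = mgh₂ + ½mv² ⇒ v = √(2g(h₁−h₂)) = √(2·13.2·14.0025) = 19.2267 m/s = 43.01 mph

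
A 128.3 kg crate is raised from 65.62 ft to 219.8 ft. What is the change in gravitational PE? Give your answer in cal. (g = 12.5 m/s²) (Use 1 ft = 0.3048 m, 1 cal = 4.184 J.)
Convert to SI: m = 128.3 kg, Δh = 46.9941 m
ΔPE = mgΔh = (128.3)(12.5)(46.9941) = 75366.7 J = 18010 cal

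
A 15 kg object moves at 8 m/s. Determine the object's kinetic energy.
KE = ½mv² = ½(15)(8)² = 480.0 J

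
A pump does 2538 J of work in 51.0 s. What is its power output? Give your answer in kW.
P = W/t = 2538.0/51.0 = 49.7647 W = 0.04976 kW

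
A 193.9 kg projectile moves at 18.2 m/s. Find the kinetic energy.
KE = ½mv² = ½(193.9)(18.2)² = 32110 J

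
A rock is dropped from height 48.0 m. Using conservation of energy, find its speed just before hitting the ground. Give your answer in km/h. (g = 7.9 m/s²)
mgh = ½mv² ⇒ v = √(2gh) = √(2·7.9·48.0) = 27.5391 m/s = 99.14 km/h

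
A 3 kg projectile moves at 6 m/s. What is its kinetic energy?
KE = ½mv² = ½(3)(6)² = 54.0 J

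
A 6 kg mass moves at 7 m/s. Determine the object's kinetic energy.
KE = ½mv² = ½(6)(7)² = 147.0 J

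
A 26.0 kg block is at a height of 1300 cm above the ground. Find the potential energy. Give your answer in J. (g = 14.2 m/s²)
Convert to SI: m = 26.0 kg, h = 13.0 m
PE = mgh = (26.0)(14.2)(13.0) = 4800 J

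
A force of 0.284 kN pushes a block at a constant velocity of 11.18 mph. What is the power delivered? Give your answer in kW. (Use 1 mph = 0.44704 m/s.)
Convert to SI: F = 284.0 N, v = 4.99791 m/s
P = Fv = (284.0)(4.99791) = 1419.41 W = 1.419 kW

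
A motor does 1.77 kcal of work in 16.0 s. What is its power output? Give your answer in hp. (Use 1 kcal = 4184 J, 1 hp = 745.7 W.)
Convert to SI: W = 7405.68 J, t = 16.0 s
P = W/t = 7405.68/16.0 = 462.855 W = 0.6207 hp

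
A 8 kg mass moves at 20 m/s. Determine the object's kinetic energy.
KE = ½mv² = ½(8)(20)² = 1600.0 J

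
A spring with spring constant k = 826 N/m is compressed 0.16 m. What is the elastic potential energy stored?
PE = ½kx² = ½(826)(0.16)² = 10.57 J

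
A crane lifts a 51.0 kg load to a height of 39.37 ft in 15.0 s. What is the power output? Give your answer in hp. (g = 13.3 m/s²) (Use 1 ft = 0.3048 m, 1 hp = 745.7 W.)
Convert to SI: m = 51.0 kg, h = 12.0 m, t = 15.0 s
P = mgh/t = (51.0)(13.3)(12.0)/15.0 = 542.639 W = 0.7277 hp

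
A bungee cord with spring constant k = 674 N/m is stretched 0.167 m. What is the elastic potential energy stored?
PE = ½kx² = ½(674)(0.167)² = 9.399 J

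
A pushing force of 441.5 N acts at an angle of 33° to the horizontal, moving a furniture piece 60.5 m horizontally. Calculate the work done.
W = F·d·cosθ = (441.5)(60.5)cos(33°) = 22400 J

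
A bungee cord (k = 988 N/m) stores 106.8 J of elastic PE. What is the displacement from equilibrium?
x = √(2·PE/k) = √(2·106.8/988) = 0.465 m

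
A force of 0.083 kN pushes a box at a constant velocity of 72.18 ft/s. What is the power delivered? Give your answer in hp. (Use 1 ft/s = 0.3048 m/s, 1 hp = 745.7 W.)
Convert to SI: F = 83.0 N, v = 22.0005 m/s
P = Fv = (83.0)(22.0005) = 1826.04 W = 2.449 hp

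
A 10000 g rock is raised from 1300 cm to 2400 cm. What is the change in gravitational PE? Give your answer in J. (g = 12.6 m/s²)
Convert to SI: m = 10.0 kg, Δh = 11.0 m
ΔPE = mgΔh = (10.0)(12.6)(11.0) = 1386 J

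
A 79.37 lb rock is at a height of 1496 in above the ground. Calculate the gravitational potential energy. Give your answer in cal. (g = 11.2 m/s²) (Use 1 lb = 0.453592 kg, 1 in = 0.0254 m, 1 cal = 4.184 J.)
Convert to SI: m = 36.0016 kg, h = 37.9984 m
PE = mgh = (36.0016)(11.2)(37.9984) = 15321.6 J = 3662 cal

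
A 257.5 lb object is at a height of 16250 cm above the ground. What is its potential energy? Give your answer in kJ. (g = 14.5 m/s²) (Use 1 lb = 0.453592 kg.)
Convert to SI: m = 116.8 kg, h = 162.5 m
PE = mgh = (116.8)(14.5)(162.5) = 275210 J = 275.2 kJ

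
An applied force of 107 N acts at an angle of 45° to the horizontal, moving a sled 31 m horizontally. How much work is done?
W = F·d·cosθ = (107)(31)cos(45°) = 2345 J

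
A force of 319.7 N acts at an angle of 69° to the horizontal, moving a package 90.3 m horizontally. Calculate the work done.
W = F·d·cosθ = (319.7)(90.3)cos(69°) = 10350 J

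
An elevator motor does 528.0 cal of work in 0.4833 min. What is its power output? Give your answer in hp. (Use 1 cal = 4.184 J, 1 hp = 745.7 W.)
Convert to SI: W = 2209.15 J, t = 28.998 s
P = W/t = 2209.15/28.998 = 76.1829 W = 0.1022 hp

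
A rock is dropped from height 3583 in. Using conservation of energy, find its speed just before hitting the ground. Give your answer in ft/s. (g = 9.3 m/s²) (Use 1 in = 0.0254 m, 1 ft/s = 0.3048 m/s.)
Convert to SI: h = 91.0082 m
mgh = ½mv² ⇒ v = √(2gh) = √(2·9.3·91.0082) = 41.1431 m/s = 135.0 ft/s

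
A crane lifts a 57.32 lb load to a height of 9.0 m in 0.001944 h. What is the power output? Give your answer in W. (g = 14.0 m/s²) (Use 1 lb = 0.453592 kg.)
Convert to SI: m = 25.9999 kg, h = 9.0 m, t = 6.9984 s
P = mgh/t = (25.9999)(14.0)(9.0)/6.9984 = 468.1 W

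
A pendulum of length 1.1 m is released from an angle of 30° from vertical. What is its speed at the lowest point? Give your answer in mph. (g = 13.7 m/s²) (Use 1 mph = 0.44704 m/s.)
h = L(1 − cosθ) = 1.1(1 − cos30°) = 0.147372 m
v = √(2gh) = √(2·13.7·0.147372) = 2.00948 m/s = 4.495 mph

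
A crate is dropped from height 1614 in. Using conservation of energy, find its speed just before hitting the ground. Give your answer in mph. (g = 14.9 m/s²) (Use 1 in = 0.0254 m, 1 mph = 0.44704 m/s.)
Convert to SI: h = 40.9956 m
mgh = ½mv² ⇒ v = √(2gh) = √(2·14.9·40.9956) = 34.9524 m/s = 78.19 mph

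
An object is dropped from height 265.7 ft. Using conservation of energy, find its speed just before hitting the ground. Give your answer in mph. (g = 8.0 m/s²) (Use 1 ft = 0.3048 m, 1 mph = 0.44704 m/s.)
Convert to SI: h = 80.9854 m
mgh = ½mv² ⇒ v = √(2gh) = √(2·8.0·80.9854) = 35.9967 m/s = 80.52 mph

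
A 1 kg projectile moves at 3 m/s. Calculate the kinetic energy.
KE = ½mv² = ½(1)(3)² = 4.5 J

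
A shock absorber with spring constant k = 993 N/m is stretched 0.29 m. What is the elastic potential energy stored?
PE = ½kx² = ½(993)(0.29)² = 41.76 J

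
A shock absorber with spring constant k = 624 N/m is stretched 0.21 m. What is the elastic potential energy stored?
PE = ½kx² = ½(624)(0.21)² = 13.76 J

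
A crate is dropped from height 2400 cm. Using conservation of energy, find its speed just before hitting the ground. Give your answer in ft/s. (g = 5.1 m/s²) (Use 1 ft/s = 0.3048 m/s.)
Convert to SI: h = 24.0 m
mgh = ½mv² ⇒ v = √(2gh) = √(2·5.1·24.0) = 15.6461 m/s = 51.33 ft/s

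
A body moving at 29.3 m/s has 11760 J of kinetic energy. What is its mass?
m = 2·KE/v² = 2·11760/(29.3)² = 27.4 kg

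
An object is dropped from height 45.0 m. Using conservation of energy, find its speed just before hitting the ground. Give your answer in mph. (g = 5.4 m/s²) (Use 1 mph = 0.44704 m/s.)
mgh = ½mv² ⇒ v = √(2gh) = √(2·5.4·45.0) = 22.0454 m/s = 49.31 mph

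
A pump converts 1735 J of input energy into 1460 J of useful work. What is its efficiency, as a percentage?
η = W_out/W_in = 1460/1735 = 84.15%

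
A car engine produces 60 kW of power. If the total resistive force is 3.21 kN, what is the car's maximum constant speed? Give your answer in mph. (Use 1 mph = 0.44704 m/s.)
Convert to SI: F = 3210.0 N
P = Fv ⇒ v = P/F = 60000 W/3210.0 N = 18.6916 m/s = 41.81 mph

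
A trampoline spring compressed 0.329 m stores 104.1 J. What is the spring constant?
k = 2·PE/x² = 2·104.1/(0.329)² = 1923 N/m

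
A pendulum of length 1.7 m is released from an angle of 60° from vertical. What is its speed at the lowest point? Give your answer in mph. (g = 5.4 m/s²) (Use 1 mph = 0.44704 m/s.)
h = L(1 − cosθ) = 1.7(1 − cos60°) = 0.85 m
v = √(2gh) = √(2·5.4·0.85) = 3.02985 m/s = 6.778 mph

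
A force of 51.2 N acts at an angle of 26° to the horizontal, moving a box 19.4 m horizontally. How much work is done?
W = F·d·cosθ = (51.2)(19.4)cos(26°) = 892.8 J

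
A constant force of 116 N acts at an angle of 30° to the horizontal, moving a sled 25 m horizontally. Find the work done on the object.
W = F·d·cosθ = (116)(25)cos(30°) = 2511 J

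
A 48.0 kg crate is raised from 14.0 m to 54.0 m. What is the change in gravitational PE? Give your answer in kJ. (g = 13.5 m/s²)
ΔPE = mgΔh = (48.0)(13.5)(40.0) = 25920.0 J = 25.92 kJ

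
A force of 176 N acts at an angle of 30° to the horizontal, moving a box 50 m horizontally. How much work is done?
W = F·d·cosθ = (176)(50)cos(30°) = 7621 J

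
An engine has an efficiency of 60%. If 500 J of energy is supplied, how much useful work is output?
W_out = η·W_in = 0.6·500 = 300.0 J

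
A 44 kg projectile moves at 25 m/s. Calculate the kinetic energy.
KE = ½mv² = ½(44)(25)² = 13750.0 J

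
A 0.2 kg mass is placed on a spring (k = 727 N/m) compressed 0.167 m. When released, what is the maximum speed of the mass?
½kx² = ½mv² ⇒ v = x√(k/m) = (0.167)√(727/0.2) = 10.07 m/s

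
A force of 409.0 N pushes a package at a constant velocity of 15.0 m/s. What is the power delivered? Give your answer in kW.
P = Fv = (409.0)(15.0) = 6135.0 W = 6.135 kW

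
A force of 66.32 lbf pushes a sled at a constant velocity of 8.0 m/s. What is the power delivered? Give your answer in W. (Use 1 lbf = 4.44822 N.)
Convert to SI: F = 295.006 N, v = 8.0 m/s
P = Fv = (295.006)(8.0) = 2360 W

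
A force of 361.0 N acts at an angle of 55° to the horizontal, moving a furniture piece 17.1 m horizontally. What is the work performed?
W = F·d·cosθ = (361.0)(17.1)cos(55°) = 3541 J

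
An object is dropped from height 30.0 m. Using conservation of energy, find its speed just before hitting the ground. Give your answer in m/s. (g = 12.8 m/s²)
mgh = ½mv² ⇒ v = √(2gh) = √(2·12.8·30.0) = 27.71 m/s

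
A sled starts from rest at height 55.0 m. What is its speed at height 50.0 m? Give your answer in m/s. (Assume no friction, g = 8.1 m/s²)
mgh₁ = mgh₂ + ½mv² ⇒ v = √(2g(h₁−h₂)) = √(2·8.1·5.0) = 9.0 m/s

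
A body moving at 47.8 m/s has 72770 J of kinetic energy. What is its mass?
m = 2·KE/v² = 2·72770/(47.8)² = 63.7 kg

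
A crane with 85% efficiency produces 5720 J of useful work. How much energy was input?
W_in = W_out/η = 5720/0.85 = 6729 J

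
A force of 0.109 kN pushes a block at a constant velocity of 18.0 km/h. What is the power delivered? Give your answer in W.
Convert to SI: F = 109.0 N, v = 5.0 m/s
P = Fv = (109.0)(5.0) = 545.0 W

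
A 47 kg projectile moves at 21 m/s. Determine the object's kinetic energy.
KE = ½mv² = ½(47)(21)² = 10363.5 J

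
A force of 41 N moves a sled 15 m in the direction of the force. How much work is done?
W = F·d = (41)(15) = 615.0 J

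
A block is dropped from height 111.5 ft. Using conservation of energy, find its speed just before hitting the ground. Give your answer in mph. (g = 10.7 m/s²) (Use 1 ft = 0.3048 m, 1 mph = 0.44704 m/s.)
Convert to SI: h = 33.9852 m
mgh = ½mv² ⇒ v = √(2gh) = √(2·10.7·33.9852) = 26.9682 m/s = 60.33 mph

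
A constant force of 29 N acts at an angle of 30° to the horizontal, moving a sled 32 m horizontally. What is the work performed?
W = F·d·cosθ = (29)(32)cos(30°) = 803.7 J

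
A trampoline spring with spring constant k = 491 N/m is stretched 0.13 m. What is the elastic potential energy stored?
PE = ½kx² = ½(491)(0.13)² = 4.149 J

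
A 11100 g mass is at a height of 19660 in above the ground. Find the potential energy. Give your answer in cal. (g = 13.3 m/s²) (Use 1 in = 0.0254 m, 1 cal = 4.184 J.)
Convert to SI: m = 11.1 kg, h = 499.364 m
PE = mgh = (11.1)(13.3)(499.364) = 73721.1 J = 17620 cal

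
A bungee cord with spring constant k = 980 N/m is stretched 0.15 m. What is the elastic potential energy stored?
PE = ½kx² = ½(980)(0.15)² = 11.03 J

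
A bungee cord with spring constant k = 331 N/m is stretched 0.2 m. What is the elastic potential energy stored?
PE = ½kx² = ½(331)(0.2)² = 6.62 J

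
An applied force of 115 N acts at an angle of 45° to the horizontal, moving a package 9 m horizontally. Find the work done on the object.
W = F·d·cosθ = (115)(9)cos(45°) = 731.9 J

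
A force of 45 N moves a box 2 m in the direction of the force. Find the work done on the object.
W = F·d = (45)(2) = 90.0 J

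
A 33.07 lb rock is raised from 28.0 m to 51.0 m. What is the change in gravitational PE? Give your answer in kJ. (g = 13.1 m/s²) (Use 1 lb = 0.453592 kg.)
Convert to SI: m = 15.0003 kg, Δh = 23.0 m
ΔPE = mgΔh = (15.0003)(13.1)(23.0) = 4519.59 J = 4.52 kJ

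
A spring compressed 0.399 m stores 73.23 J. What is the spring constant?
k = 2·PE/x² = 2·73.23/(0.399)² = 920.0 N/m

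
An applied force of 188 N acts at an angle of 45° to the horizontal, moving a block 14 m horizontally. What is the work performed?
W = F·d·cosθ = (188)(14)cos(45°) = 1861 J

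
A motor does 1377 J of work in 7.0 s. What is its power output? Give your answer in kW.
P = W/t = 1377.0/7.0 = 196.714 W = 0.1967 kW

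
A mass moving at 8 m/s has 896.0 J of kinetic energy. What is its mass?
m = 2·KE/v² = 2·896.0/(8)² = 28.0 kg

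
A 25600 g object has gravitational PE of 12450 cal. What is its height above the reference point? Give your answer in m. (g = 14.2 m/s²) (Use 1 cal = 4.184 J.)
Convert to SI: m = 25.6 kg, PE = 52090.8 J
h = PE/(mg) = 52090.8/(25.6·14.2) = 143.3 m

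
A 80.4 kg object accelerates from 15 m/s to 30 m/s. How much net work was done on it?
W = ΔKE = ½m(v₂² − v₁²) = ½(80.4)(30² − 15²) = 27135.0 J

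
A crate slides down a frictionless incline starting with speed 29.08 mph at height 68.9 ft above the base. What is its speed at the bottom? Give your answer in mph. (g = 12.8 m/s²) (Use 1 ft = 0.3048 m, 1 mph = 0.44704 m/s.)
Convert to SI: v₀ = 12.9999 m/s, h = 21.0007 m
½mv₀² + mgh = ½mv² ⇒ v = √(v₀² + 2gh) = √(12.9999² + 2·12.8·21.0007) = 26.5823 m/s = 59.46 mph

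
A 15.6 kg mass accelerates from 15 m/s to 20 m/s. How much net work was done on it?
W = ΔKE = ½m(v₂² − v₁²) = ½(15.6)(20² − 15²) = 1365.0 J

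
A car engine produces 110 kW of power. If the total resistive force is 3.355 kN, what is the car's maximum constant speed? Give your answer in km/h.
Convert to SI: F = 3355.0 N
P = Fv ⇒ v = P/F = 110000 W/3355.0 N = 32.7869 m/s = 118.0 km/h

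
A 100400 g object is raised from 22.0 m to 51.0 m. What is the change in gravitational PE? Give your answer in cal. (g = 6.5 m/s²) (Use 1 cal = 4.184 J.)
Convert to SI: m = 100.4 kg, Δh = 29.0 m
ΔPE = mgΔh = (100.4)(6.5)(29.0) = 18925.4 J = 4523 cal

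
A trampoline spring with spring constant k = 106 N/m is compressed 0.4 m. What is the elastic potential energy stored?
PE = ½kx² = ½(106)(0.4)² = 8.48 J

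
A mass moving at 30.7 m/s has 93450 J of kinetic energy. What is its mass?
m = 2·KE/v² = 2·93450/(30.7)² = 198.3 kg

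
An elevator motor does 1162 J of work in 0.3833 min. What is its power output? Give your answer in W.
Convert to SI: W = 1162.0 J, t = 22.998 s
P = W/t = 1162.0/22.998 = 50.53 W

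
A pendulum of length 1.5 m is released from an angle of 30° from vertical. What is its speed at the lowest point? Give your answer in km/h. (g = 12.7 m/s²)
h = L(1 − cosθ) = 1.5(1 − cos30°) = 0.200962 m
v = √(2gh) = √(2·12.7·0.200962) = 2.2593 m/s = 8.133 km/h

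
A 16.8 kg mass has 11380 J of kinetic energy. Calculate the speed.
v = √(2·KE/m) = √(2·11380/16.8) = 36.81 m/s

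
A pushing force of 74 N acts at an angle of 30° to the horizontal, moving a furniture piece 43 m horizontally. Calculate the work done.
W = F·d·cosθ = (74)(43)cos(30°) = 2756 J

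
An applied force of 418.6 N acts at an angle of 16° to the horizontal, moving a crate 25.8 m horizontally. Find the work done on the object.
W = F·d·cosθ = (418.6)(25.8)cos(16°) = 10380 J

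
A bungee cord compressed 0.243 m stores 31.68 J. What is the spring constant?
k = 2·PE/x² = 2·31.68/(0.243)² = 1073 N/m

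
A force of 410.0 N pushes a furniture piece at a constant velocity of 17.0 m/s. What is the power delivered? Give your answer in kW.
P = Fv = (410.0)(17.0) = 6970.0 W = 6.97 kW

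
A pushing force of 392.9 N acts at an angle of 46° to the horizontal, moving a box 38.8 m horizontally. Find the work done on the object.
W = F·d·cosθ = (392.9)(38.8)cos(46°) = 10590 J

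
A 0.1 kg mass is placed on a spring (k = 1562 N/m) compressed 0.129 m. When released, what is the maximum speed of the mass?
½kx² = ½mv² ⇒ v = x√(k/m) = (0.129)√(1562/0.1) = 16.12 m/s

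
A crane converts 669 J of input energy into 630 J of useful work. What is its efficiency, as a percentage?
η = W_out/W_in = 630/669 = 94.17%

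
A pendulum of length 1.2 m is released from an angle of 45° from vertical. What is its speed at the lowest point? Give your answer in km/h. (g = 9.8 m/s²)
h = L(1 − cosθ) = 1.2(1 − cos45°) = 0.351472 m
v = √(2gh) = √(2·9.8·0.351472) = 2.62466 m/s = 9.449 km/h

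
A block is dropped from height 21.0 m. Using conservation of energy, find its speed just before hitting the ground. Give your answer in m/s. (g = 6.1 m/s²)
mgh = ½mv² ⇒ v = √(2gh) = √(2·6.1·21.0) = 16.01 m/s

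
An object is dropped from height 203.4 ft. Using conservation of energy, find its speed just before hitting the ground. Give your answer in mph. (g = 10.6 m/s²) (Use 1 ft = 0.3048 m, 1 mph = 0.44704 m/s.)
Convert to SI: h = 61.9963 m
mgh = ½mv² ⇒ v = √(2gh) = √(2·10.6·61.9963) = 36.2536 m/s = 81.1 mph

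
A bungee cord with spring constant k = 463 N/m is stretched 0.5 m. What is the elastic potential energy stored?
PE = ½kx² = ½(463)(0.5)² = 57.88 J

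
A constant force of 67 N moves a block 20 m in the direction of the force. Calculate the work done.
W = F·d = (67)(20) = 1340 J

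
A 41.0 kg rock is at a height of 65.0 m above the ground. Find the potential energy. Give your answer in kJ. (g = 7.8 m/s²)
PE = mgh = (41.0)(7.8)(65.0) = 20787.0 J = 20.79 kJ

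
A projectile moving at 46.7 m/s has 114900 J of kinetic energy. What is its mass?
m = 2·KE/v² = 2·114900/(46.7)² = 105.4 kg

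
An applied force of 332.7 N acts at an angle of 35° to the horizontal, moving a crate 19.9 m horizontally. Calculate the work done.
W = F·d·cosθ = (332.7)(19.9)cos(35°) = 5423 J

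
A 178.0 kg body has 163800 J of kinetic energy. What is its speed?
v = √(2·KE/m) = √(2·163800/178.0) = 42.9 m/s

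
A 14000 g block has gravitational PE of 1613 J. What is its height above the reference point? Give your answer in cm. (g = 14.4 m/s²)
Convert to SI: m = 14.0 kg, PE = 1613.0 J
h = PE/(mg) = 1613.0/(14.0·14.4) = 8.00099 m = 800.1 cm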